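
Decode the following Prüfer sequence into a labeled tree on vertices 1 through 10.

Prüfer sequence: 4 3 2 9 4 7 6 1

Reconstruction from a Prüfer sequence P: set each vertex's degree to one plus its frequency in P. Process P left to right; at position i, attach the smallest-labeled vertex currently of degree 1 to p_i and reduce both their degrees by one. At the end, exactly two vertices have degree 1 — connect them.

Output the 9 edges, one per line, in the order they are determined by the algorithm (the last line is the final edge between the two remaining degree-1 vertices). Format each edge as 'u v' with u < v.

Initial degrees: {1:2, 2:2, 3:2, 4:3, 5:1, 6:2, 7:2, 8:1, 9:2, 10:1}
Step 1: smallest deg-1 vertex = 5, p_1 = 4. Add edge {4,5}. Now deg[5]=0, deg[4]=2.
Step 2: smallest deg-1 vertex = 8, p_2 = 3. Add edge {3,8}. Now deg[8]=0, deg[3]=1.
Step 3: smallest deg-1 vertex = 3, p_3 = 2. Add edge {2,3}. Now deg[3]=0, deg[2]=1.
Step 4: smallest deg-1 vertex = 2, p_4 = 9. Add edge {2,9}. Now deg[2]=0, deg[9]=1.
Step 5: smallest deg-1 vertex = 9, p_5 = 4. Add edge {4,9}. Now deg[9]=0, deg[4]=1.
Step 6: smallest deg-1 vertex = 4, p_6 = 7. Add edge {4,7}. Now deg[4]=0, deg[7]=1.
Step 7: smallest deg-1 vertex = 7, p_7 = 6. Add edge {6,7}. Now deg[7]=0, deg[6]=1.
Step 8: smallest deg-1 vertex = 6, p_8 = 1. Add edge {1,6}. Now deg[6]=0, deg[1]=1.
Final: two remaining deg-1 vertices are 1, 10. Add edge {1,10}.

Answer: 4 5
3 8
2 3
2 9
4 9
4 7
6 7
1 6
1 10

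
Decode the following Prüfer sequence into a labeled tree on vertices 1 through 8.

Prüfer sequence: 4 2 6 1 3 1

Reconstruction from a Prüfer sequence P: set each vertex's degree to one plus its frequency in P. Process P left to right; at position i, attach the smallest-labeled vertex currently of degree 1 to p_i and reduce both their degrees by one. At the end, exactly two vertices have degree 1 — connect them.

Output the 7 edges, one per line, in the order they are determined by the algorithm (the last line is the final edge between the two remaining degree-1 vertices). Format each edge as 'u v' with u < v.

Initial degrees: {1:3, 2:2, 3:2, 4:2, 5:1, 6:2, 7:1, 8:1}
Step 1: smallest deg-1 vertex = 5, p_1 = 4. Add edge {4,5}. Now deg[5]=0, deg[4]=1.
Step 2: smallest deg-1 vertex = 4, p_2 = 2. Add edge {2,4}. Now deg[4]=0, deg[2]=1.
Step 3: smallest deg-1 vertex = 2, p_3 = 6. Add edge {2,6}. Now deg[2]=0, deg[6]=1.
Step 4: smallest deg-1 vertex = 6, p_4 = 1. Add edge {1,6}. Now deg[6]=0, deg[1]=2.
Step 5: smallest deg-1 vertex = 7, p_5 = 3. Add edge {3,7}. Now deg[7]=0, deg[3]=1.
Step 6: smallest deg-1 vertex = 3, p_6 = 1. Add edge {1,3}. Now deg[3]=0, deg[1]=1.
Final: two remaining deg-1 vertices are 1, 8. Add edge {1,8}.

Answer: 4 5
2 4
2 6
1 6
3 7
1 3
1 8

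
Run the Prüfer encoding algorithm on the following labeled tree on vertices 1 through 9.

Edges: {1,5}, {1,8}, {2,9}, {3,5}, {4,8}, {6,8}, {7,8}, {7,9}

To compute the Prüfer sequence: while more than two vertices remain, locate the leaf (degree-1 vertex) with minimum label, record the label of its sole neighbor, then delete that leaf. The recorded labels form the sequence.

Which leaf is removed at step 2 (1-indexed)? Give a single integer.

Step 1: current leaves = {2,3,4,6}. Remove leaf 2 (neighbor: 9).
Step 2: current leaves = {3,4,6,9}. Remove leaf 3 (neighbor: 5).

Answer: 3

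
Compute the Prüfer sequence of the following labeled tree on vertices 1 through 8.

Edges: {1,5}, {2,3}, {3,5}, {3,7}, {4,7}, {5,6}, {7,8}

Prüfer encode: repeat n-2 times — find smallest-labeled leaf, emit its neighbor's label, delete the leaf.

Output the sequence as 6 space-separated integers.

Step 1: leaves = {1,2,4,6,8}. Remove smallest leaf 1, emit neighbor 5.
Step 2: leaves = {2,4,6,8}. Remove smallest leaf 2, emit neighbor 3.
Step 3: leaves = {4,6,8}. Remove smallest leaf 4, emit neighbor 7.
Step 4: leaves = {6,8}. Remove smallest leaf 6, emit neighbor 5.
Step 5: leaves = {5,8}. Remove smallest leaf 5, emit neighbor 3.
Step 6: leaves = {3,8}. Remove smallest leaf 3, emit neighbor 7.
Done: 2 vertices remain (7, 8). Sequence = [5 3 7 5 3 7]

Answer: 5 3 7 5 3 7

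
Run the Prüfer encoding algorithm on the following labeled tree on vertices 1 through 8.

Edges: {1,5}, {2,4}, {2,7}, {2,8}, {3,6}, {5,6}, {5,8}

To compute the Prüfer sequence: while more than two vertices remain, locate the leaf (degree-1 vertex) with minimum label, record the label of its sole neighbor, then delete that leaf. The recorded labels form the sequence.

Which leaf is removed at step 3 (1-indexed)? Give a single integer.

Answer: 4

Derivation:
Step 1: current leaves = {1,3,4,7}. Remove leaf 1 (neighbor: 5).
Step 2: current leaves = {3,4,7}. Remove leaf 3 (neighbor: 6).
Step 3: current leaves = {4,6,7}. Remove leaf 4 (neighbor: 2).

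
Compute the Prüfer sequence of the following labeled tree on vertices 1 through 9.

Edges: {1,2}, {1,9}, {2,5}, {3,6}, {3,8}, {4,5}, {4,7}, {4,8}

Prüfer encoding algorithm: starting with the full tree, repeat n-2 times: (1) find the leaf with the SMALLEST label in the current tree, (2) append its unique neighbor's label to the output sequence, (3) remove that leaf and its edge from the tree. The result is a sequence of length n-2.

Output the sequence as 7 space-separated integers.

Step 1: leaves = {6,7,9}. Remove smallest leaf 6, emit neighbor 3.
Step 2: leaves = {3,7,9}. Remove smallest leaf 3, emit neighbor 8.
Step 3: leaves = {7,8,9}. Remove smallest leaf 7, emit neighbor 4.
Step 4: leaves = {8,9}. Remove smallest leaf 8, emit neighbor 4.
Step 5: leaves = {4,9}. Remove smallest leaf 4, emit neighbor 5.
Step 6: leaves = {5,9}. Remove smallest leaf 5, emit neighbor 2.
Step 7: leaves = {2,9}. Remove smallest leaf 2, emit neighbor 1.
Done: 2 vertices remain (1, 9). Sequence = [3 8 4 4 5 2 1]

Answer: 3 8 4 4 5 2 1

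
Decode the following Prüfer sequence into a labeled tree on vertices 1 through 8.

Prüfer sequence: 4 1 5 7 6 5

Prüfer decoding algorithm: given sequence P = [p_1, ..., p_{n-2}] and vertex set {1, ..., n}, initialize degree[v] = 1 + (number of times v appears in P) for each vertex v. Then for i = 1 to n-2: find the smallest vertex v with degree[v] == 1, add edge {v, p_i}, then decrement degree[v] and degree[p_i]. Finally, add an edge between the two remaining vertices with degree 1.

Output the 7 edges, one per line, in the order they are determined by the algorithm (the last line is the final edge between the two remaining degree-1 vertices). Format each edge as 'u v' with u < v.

Answer: 2 4
1 3
1 5
4 7
6 7
5 6
5 8

Derivation:
Initial degrees: {1:2, 2:1, 3:1, 4:2, 5:3, 6:2, 7:2, 8:1}
Step 1: smallest deg-1 vertex = 2, p_1 = 4. Add edge {2,4}. Now deg[2]=0, deg[4]=1.
Step 2: smallest deg-1 vertex = 3, p_2 = 1. Add edge {1,3}. Now deg[3]=0, deg[1]=1.
Step 3: smallest deg-1 vertex = 1, p_3 = 5. Add edge {1,5}. Now deg[1]=0, deg[5]=2.
Step 4: smallest deg-1 vertex = 4, p_4 = 7. Add edge {4,7}. Now deg[4]=0, deg[7]=1.
Step 5: smallest deg-1 vertex = 7, p_5 = 6. Add edge {6,7}. Now deg[7]=0, deg[6]=1.
Step 6: smallest deg-1 vertex = 6, p_6 = 5. Add edge {5,6}. Now deg[6]=0, deg[5]=1.
Final: two remaining deg-1 vertices are 5, 8. Add edge {5,8}.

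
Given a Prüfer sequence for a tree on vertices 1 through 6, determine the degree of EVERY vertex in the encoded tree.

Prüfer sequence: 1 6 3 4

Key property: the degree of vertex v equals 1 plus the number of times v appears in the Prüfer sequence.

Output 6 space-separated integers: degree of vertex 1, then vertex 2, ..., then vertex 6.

Answer: 2 1 2 2 1 2

Derivation:
p_1 = 1: count[1] becomes 1
p_2 = 6: count[6] becomes 1
p_3 = 3: count[3] becomes 1
p_4 = 4: count[4] becomes 1
Degrees (1 + count): deg[1]=1+1=2, deg[2]=1+0=1, deg[3]=1+1=2, deg[4]=1+1=2, deg[5]=1+0=1, deg[6]=1+1=2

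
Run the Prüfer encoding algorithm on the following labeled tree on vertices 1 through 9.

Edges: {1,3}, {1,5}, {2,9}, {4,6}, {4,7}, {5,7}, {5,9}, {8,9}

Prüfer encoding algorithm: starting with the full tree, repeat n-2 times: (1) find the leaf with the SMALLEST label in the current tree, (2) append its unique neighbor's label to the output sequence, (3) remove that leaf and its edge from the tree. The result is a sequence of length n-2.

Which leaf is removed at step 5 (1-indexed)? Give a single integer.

Step 1: current leaves = {2,3,6,8}. Remove leaf 2 (neighbor: 9).
Step 2: current leaves = {3,6,8}. Remove leaf 3 (neighbor: 1).
Step 3: current leaves = {1,6,8}. Remove leaf 1 (neighbor: 5).
Step 4: current leaves = {6,8}. Remove leaf 6 (neighbor: 4).
Step 5: current leaves = {4,8}. Remove leaf 4 (neighbor: 7).

Answer: 4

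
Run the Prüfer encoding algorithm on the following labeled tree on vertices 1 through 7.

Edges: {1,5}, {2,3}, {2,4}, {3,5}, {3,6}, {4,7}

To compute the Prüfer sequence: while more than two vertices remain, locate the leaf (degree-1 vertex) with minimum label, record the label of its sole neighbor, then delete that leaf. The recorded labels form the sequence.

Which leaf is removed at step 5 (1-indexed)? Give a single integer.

Step 1: current leaves = {1,6,7}. Remove leaf 1 (neighbor: 5).
Step 2: current leaves = {5,6,7}. Remove leaf 5 (neighbor: 3).
Step 3: current leaves = {6,7}. Remove leaf 6 (neighbor: 3).
Step 4: current leaves = {3,7}. Remove leaf 3 (neighbor: 2).
Step 5: current leaves = {2,7}. Remove leaf 2 (neighbor: 4).

Answer: 2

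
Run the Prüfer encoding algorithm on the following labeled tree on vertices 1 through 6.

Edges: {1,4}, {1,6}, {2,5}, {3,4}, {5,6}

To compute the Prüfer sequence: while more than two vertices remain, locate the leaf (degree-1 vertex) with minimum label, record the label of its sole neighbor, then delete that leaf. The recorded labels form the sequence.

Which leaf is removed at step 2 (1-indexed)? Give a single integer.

Step 1: current leaves = {2,3}. Remove leaf 2 (neighbor: 5).
Step 2: current leaves = {3,5}. Remove leaf 3 (neighbor: 4).

Answer: 3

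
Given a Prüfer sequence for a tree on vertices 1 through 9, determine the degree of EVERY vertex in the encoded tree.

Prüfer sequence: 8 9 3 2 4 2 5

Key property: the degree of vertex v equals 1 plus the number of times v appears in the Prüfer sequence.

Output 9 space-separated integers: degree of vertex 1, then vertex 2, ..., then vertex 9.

p_1 = 8: count[8] becomes 1
p_2 = 9: count[9] becomes 1
p_3 = 3: count[3] becomes 1
p_4 = 2: count[2] becomes 1
p_5 = 4: count[4] becomes 1
p_6 = 2: count[2] becomes 2
p_7 = 5: count[5] becomes 1
Degrees (1 + count): deg[1]=1+0=1, deg[2]=1+2=3, deg[3]=1+1=2, deg[4]=1+1=2, deg[5]=1+1=2, deg[6]=1+0=1, deg[7]=1+0=1, deg[8]=1+1=2, deg[9]=1+1=2

Answer: 1 3 2 2 2 1 1 2 2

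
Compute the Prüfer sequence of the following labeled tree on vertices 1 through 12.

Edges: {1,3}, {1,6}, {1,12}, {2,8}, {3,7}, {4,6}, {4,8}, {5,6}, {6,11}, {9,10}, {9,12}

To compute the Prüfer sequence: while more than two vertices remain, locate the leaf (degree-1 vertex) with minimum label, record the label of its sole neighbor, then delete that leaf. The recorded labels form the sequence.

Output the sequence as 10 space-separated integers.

Step 1: leaves = {2,5,7,10,11}. Remove smallest leaf 2, emit neighbor 8.
Step 2: leaves = {5,7,8,10,11}. Remove smallest leaf 5, emit neighbor 6.
Step 3: leaves = {7,8,10,11}. Remove smallest leaf 7, emit neighbor 3.
Step 4: leaves = {3,8,10,11}. Remove smallest leaf 3, emit neighbor 1.
Step 5: leaves = {8,10,11}. Remove smallest leaf 8, emit neighbor 4.
Step 6: leaves = {4,10,11}. Remove smallest leaf 4, emit neighbor 6.
Step 7: leaves = {10,11}. Remove smallest leaf 10, emit neighbor 9.
Step 8: leaves = {9,11}. Remove smallest leaf 9, emit neighbor 12.
Step 9: leaves = {11,12}. Remove smallest leaf 11, emit neighbor 6.
Step 10: leaves = {6,12}. Remove smallest leaf 6, emit neighbor 1.
Done: 2 vertices remain (1, 12). Sequence = [8 6 3 1 4 6 9 12 6 1]

Answer: 8 6 3 1 4 6 9 12 6 1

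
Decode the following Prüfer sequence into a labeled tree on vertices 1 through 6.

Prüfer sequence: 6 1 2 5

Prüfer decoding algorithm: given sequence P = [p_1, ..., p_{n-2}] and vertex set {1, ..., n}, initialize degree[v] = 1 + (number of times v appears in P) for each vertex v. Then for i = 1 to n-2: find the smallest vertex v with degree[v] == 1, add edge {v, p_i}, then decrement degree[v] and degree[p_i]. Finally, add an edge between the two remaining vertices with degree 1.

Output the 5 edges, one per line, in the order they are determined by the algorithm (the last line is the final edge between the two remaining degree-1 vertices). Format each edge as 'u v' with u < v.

Answer: 3 6
1 4
1 2
2 5
5 6

Derivation:
Initial degrees: {1:2, 2:2, 3:1, 4:1, 5:2, 6:2}
Step 1: smallest deg-1 vertex = 3, p_1 = 6. Add edge {3,6}. Now deg[3]=0, deg[6]=1.
Step 2: smallest deg-1 vertex = 4, p_2 = 1. Add edge {1,4}. Now deg[4]=0, deg[1]=1.
Step 3: smallest deg-1 vertex = 1, p_3 = 2. Add edge {1,2}. Now deg[1]=0, deg[2]=1.
Step 4: smallest deg-1 vertex = 2, p_4 = 5. Add edge {2,5}. Now deg[2]=0, deg[5]=1.
Final: two remaining deg-1 vertices are 5, 6. Add edge {5,6}.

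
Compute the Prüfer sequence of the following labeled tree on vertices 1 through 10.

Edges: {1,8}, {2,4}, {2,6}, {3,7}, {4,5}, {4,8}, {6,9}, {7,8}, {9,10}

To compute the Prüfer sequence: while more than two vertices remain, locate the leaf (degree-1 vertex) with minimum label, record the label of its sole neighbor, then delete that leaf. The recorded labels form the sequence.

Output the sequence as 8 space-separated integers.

Step 1: leaves = {1,3,5,10}. Remove smallest leaf 1, emit neighbor 8.
Step 2: leaves = {3,5,10}. Remove smallest leaf 3, emit neighbor 7.
Step 3: leaves = {5,7,10}. Remove smallest leaf 5, emit neighbor 4.
Step 4: leaves = {7,10}. Remove smallest leaf 7, emit neighbor 8.
Step 5: leaves = {8,10}. Remove smallest leaf 8, emit neighbor 4.
Step 6: leaves = {4,10}. Remove smallest leaf 4, emit neighbor 2.
Step 7: leaves = {2,10}. Remove smallest leaf 2, emit neighbor 6.
Step 8: leaves = {6,10}. Remove smallest leaf 6, emit neighbor 9.
Done: 2 vertices remain (9, 10). Sequence = [8 7 4 8 4 2 6 9]

Answer: 8 7 4 8 4 2 6 9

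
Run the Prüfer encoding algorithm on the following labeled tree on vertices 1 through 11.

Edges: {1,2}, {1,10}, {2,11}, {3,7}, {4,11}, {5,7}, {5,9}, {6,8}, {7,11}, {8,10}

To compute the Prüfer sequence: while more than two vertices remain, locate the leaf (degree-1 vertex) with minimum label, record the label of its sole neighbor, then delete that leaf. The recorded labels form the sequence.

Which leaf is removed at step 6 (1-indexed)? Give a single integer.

Answer: 5

Derivation:
Step 1: current leaves = {3,4,6,9}. Remove leaf 3 (neighbor: 7).
Step 2: current leaves = {4,6,9}. Remove leaf 4 (neighbor: 11).
Step 3: current leaves = {6,9}. Remove leaf 6 (neighbor: 8).
Step 4: current leaves = {8,9}. Remove leaf 8 (neighbor: 10).
Step 5: current leaves = {9,10}. Remove leaf 9 (neighbor: 5).
Step 6: current leaves = {5,10}. Remove leaf 5 (neighbor: 7).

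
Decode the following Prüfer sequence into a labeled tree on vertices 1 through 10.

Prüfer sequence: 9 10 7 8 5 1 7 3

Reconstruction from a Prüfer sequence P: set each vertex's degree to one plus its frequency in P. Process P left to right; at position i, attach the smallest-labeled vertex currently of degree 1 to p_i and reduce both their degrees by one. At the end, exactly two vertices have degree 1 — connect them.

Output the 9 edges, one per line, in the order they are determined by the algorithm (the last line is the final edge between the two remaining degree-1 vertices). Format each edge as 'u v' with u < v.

Initial degrees: {1:2, 2:1, 3:2, 4:1, 5:2, 6:1, 7:3, 8:2, 9:2, 10:2}
Step 1: smallest deg-1 vertex = 2, p_1 = 9. Add edge {2,9}. Now deg[2]=0, deg[9]=1.
Step 2: smallest deg-1 vertex = 4, p_2 = 10. Add edge {4,10}. Now deg[4]=0, deg[10]=1.
Step 3: smallest deg-1 vertex = 6, p_3 = 7. Add edge {6,7}. Now deg[6]=0, deg[7]=2.
Step 4: smallest deg-1 vertex = 9, p_4 = 8. Add edge {8,9}. Now deg[9]=0, deg[8]=1.
Step 5: smallest deg-1 vertex = 8, p_5 = 5. Add edge {5,8}. Now deg[8]=0, deg[5]=1.
Step 6: smallest deg-1 vertex = 5, p_6 = 1. Add edge {1,5}. Now deg[5]=0, deg[1]=1.
Step 7: smallest deg-1 vertex = 1, p_7 = 7. Add edge {1,7}. Now deg[1]=0, deg[7]=1.
Step 8: smallest deg-1 vertex = 7, p_8 = 3. Add edge {3,7}. Now deg[7]=0, deg[3]=1.
Final: two remaining deg-1 vertices are 3, 10. Add edge {3,10}.

Answer: 2 9
4 10
6 7
8 9
5 8
1 5
1 7
3 7
3 10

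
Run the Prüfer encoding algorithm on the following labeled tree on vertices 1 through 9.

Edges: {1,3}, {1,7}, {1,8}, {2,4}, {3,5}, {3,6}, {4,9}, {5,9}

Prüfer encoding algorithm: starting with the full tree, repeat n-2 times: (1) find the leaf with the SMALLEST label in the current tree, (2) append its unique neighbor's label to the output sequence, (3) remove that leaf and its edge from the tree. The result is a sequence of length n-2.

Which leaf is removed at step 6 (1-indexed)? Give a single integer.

Answer: 1

Derivation:
Step 1: current leaves = {2,6,7,8}. Remove leaf 2 (neighbor: 4).
Step 2: current leaves = {4,6,7,8}. Remove leaf 4 (neighbor: 9).
Step 3: current leaves = {6,7,8,9}. Remove leaf 6 (neighbor: 3).
Step 4: current leaves = {7,8,9}. Remove leaf 7 (neighbor: 1).
Step 5: current leaves = {8,9}. Remove leaf 8 (neighbor: 1).
Step 6: current leaves = {1,9}. Remove leaf 1 (neighbor: 3).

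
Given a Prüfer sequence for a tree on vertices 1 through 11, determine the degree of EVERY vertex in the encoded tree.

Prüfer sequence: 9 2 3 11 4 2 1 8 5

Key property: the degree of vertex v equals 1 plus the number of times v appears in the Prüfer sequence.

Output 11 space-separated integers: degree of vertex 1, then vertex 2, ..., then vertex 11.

Answer: 2 3 2 2 2 1 1 2 2 1 2

Derivation:
p_1 = 9: count[9] becomes 1
p_2 = 2: count[2] becomes 1
p_3 = 3: count[3] becomes 1
p_4 = 11: count[11] becomes 1
p_5 = 4: count[4] becomes 1
p_6 = 2: count[2] becomes 2
p_7 = 1: count[1] becomes 1
p_8 = 8: count[8] becomes 1
p_9 = 5: count[5] becomes 1
Degrees (1 + count): deg[1]=1+1=2, deg[2]=1+2=3, deg[3]=1+1=2, deg[4]=1+1=2, deg[5]=1+1=2, deg[6]=1+0=1, deg[7]=1+0=1, deg[8]=1+1=2, deg[9]=1+1=2, deg[10]=1+0=1, deg[11]=1+1=2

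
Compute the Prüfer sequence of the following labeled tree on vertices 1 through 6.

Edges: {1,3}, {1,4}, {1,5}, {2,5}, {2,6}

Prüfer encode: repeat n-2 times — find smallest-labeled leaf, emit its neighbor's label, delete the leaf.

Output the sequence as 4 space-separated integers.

Answer: 1 1 5 2

Derivation:
Step 1: leaves = {3,4,6}. Remove smallest leaf 3, emit neighbor 1.
Step 2: leaves = {4,6}. Remove smallest leaf 4, emit neighbor 1.
Step 3: leaves = {1,6}. Remove smallest leaf 1, emit neighbor 5.
Step 4: leaves = {5,6}. Remove smallest leaf 5, emit neighbor 2.
Done: 2 vertices remain (2, 6). Sequence = [1 1 5 2]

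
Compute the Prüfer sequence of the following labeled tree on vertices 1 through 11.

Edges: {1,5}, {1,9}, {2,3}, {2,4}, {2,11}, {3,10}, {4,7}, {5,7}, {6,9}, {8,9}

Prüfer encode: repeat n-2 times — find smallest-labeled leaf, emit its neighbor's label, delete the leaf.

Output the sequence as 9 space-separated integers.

Step 1: leaves = {6,8,10,11}. Remove smallest leaf 6, emit neighbor 9.
Step 2: leaves = {8,10,11}. Remove smallest leaf 8, emit neighbor 9.
Step 3: leaves = {9,10,11}. Remove smallest leaf 9, emit neighbor 1.
Step 4: leaves = {1,10,11}. Remove smallest leaf 1, emit neighbor 5.
Step 5: leaves = {5,10,11}. Remove smallest leaf 5, emit neighbor 7.
Step 6: leaves = {7,10,11}. Remove smallest leaf 7, emit neighbor 4.
Step 7: leaves = {4,10,11}. Remove smallest leaf 4, emit neighbor 2.
Step 8: leaves = {10,11}. Remove smallest leaf 10, emit neighbor 3.
Step 9: leaves = {3,11}. Remove smallest leaf 3, emit neighbor 2.
Done: 2 vertices remain (2, 11). Sequence = [9 9 1 5 7 4 2 3 2]

Answer: 9 9 1 5 7 4 2 3 2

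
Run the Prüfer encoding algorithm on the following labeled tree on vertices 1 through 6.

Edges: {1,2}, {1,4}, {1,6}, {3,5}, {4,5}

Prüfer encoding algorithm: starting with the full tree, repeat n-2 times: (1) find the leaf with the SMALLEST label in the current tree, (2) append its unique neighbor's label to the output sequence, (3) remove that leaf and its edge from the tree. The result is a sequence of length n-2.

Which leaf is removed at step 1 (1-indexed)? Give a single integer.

Step 1: current leaves = {2,3,6}. Remove leaf 2 (neighbor: 1).

Answer: 2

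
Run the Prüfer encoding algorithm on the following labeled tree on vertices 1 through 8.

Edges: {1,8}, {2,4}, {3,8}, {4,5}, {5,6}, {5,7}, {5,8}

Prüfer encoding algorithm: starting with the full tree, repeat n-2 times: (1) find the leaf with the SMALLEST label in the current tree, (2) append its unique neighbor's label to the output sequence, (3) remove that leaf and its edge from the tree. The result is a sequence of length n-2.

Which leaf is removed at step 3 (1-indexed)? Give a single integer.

Answer: 3

Derivation:
Step 1: current leaves = {1,2,3,6,7}. Remove leaf 1 (neighbor: 8).
Step 2: current leaves = {2,3,6,7}. Remove leaf 2 (neighbor: 4).
Step 3: current leaves = {3,4,6,7}. Remove leaf 3 (neighbor: 8).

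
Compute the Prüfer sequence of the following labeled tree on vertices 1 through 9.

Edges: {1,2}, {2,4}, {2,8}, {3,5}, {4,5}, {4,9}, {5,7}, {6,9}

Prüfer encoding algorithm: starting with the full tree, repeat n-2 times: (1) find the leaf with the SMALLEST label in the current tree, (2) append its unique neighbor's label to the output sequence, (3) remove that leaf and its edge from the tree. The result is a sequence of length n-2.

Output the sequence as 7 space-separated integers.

Step 1: leaves = {1,3,6,7,8}. Remove smallest leaf 1, emit neighbor 2.
Step 2: leaves = {3,6,7,8}. Remove smallest leaf 3, emit neighbor 5.
Step 3: leaves = {6,7,8}. Remove smallest leaf 6, emit neighbor 9.
Step 4: leaves = {7,8,9}. Remove smallest leaf 7, emit neighbor 5.
Step 5: leaves = {5,8,9}. Remove smallest leaf 5, emit neighbor 4.
Step 6: leaves = {8,9}. Remove smallest leaf 8, emit neighbor 2.
Step 7: leaves = {2,9}. Remove smallest leaf 2, emit neighbor 4.
Done: 2 vertices remain (4, 9). Sequence = [2 5 9 5 4 2 4]

Answer: 2 5 9 5 4 2 4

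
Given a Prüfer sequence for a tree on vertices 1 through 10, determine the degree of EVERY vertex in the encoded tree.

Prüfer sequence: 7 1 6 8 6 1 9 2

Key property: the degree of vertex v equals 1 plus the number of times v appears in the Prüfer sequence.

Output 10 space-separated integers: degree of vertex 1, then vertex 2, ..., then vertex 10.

Answer: 3 2 1 1 1 3 2 2 2 1

Derivation:
p_1 = 7: count[7] becomes 1
p_2 = 1: count[1] becomes 1
p_3 = 6: count[6] becomes 1
p_4 = 8: count[8] becomes 1
p_5 = 6: count[6] becomes 2
p_6 = 1: count[1] becomes 2
p_7 = 9: count[9] becomes 1
p_8 = 2: count[2] becomes 1
Degrees (1 + count): deg[1]=1+2=3, deg[2]=1+1=2, deg[3]=1+0=1, deg[4]=1+0=1, deg[5]=1+0=1, deg[6]=1+2=3, deg[7]=1+1=2, deg[8]=1+1=2, deg[9]=1+1=2, deg[10]=1+0=1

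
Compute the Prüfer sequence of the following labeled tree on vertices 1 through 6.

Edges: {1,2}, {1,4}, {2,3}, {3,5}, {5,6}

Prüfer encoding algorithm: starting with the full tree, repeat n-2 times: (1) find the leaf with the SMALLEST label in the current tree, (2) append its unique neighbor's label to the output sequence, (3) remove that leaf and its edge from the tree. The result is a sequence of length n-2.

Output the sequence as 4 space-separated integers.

Answer: 1 2 3 5

Derivation:
Step 1: leaves = {4,6}. Remove smallest leaf 4, emit neighbor 1.
Step 2: leaves = {1,6}. Remove smallest leaf 1, emit neighbor 2.
Step 3: leaves = {2,6}. Remove smallest leaf 2, emit neighbor 3.
Step 4: leaves = {3,6}. Remove smallest leaf 3, emit neighbor 5.
Done: 2 vertices remain (5, 6). Sequence = [1 2 3 5]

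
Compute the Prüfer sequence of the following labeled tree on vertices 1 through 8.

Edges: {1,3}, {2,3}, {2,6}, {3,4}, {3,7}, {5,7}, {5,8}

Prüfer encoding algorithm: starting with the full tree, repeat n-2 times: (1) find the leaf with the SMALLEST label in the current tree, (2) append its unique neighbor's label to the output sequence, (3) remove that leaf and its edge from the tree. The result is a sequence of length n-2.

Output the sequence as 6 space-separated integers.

Answer: 3 3 2 3 7 5

Derivation:
Step 1: leaves = {1,4,6,8}. Remove smallest leaf 1, emit neighbor 3.
Step 2: leaves = {4,6,8}. Remove smallest leaf 4, emit neighbor 3.
Step 3: leaves = {6,8}. Remove smallest leaf 6, emit neighbor 2.
Step 4: leaves = {2,8}. Remove smallest leaf 2, emit neighbor 3.
Step 5: leaves = {3,8}. Remove smallest leaf 3, emit neighbor 7.
Step 6: leaves = {7,8}. Remove smallest leaf 7, emit neighbor 5.
Done: 2 vertices remain (5, 8). Sequence = [3 3 2 3 7 5]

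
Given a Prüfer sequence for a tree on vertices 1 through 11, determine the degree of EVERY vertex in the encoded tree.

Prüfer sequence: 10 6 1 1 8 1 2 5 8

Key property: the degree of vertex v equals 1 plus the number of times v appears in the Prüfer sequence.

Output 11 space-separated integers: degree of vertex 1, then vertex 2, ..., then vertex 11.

p_1 = 10: count[10] becomes 1
p_2 = 6: count[6] becomes 1
p_3 = 1: count[1] becomes 1
p_4 = 1: count[1] becomes 2
p_5 = 8: count[8] becomes 1
p_6 = 1: count[1] becomes 3
p_7 = 2: count[2] becomes 1
p_8 = 5: count[5] becomes 1
p_9 = 8: count[8] becomes 2
Degrees (1 + count): deg[1]=1+3=4, deg[2]=1+1=2, deg[3]=1+0=1, deg[4]=1+0=1, deg[5]=1+1=2, deg[6]=1+1=2, deg[7]=1+0=1, deg[8]=1+2=3, deg[9]=1+0=1, deg[10]=1+1=2, deg[11]=1+0=1

Answer: 4 2 1 1 2 2 1 3 1 2 1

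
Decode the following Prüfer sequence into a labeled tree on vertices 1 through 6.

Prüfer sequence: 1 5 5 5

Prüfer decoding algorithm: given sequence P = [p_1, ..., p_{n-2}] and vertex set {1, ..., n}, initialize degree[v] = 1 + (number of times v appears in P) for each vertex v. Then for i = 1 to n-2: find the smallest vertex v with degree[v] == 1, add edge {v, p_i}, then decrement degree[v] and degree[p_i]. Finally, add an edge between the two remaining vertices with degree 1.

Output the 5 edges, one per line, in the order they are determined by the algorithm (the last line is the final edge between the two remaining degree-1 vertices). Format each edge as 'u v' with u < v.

Initial degrees: {1:2, 2:1, 3:1, 4:1, 5:4, 6:1}
Step 1: smallest deg-1 vertex = 2, p_1 = 1. Add edge {1,2}. Now deg[2]=0, deg[1]=1.
Step 2: smallest deg-1 vertex = 1, p_2 = 5. Add edge {1,5}. Now deg[1]=0, deg[5]=3.
Step 3: smallest deg-1 vertex = 3, p_3 = 5. Add edge {3,5}. Now deg[3]=0, deg[5]=2.
Step 4: smallest deg-1 vertex = 4, p_4 = 5. Add edge {4,5}. Now deg[4]=0, deg[5]=1.
Final: two remaining deg-1 vertices are 5, 6. Add edge {5,6}.

Answer: 1 2
1 5
3 5
4 5
5 6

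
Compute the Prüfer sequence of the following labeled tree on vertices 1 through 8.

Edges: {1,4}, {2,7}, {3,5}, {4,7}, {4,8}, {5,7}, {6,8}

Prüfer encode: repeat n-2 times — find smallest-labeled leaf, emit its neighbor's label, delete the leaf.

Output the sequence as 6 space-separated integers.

Step 1: leaves = {1,2,3,6}. Remove smallest leaf 1, emit neighbor 4.
Step 2: leaves = {2,3,6}. Remove smallest leaf 2, emit neighbor 7.
Step 3: leaves = {3,6}. Remove smallest leaf 3, emit neighbor 5.
Step 4: leaves = {5,6}. Remove smallest leaf 5, emit neighbor 7.
Step 5: leaves = {6,7}. Remove smallest leaf 6, emit neighbor 8.
Step 6: leaves = {7,8}. Remove smallest leaf 7, emit neighbor 4.
Done: 2 vertices remain (4, 8). Sequence = [4 7 5 7 8 4]

Answer: 4 7 5 7 8 4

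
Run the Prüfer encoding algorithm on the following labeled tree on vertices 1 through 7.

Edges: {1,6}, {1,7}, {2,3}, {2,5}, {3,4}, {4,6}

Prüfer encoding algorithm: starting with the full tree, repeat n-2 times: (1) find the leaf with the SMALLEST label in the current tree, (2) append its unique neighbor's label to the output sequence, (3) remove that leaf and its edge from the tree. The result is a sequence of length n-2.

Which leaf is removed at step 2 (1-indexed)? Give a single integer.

Answer: 2

Derivation:
Step 1: current leaves = {5,7}. Remove leaf 5 (neighbor: 2).
Step 2: current leaves = {2,7}. Remove leaf 2 (neighbor: 3).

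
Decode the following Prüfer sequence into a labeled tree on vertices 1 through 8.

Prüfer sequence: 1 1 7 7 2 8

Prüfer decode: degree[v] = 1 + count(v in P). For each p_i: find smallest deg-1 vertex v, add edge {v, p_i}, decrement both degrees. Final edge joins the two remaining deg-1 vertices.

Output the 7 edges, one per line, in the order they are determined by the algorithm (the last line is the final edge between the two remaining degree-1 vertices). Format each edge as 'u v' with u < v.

Answer: 1 3
1 4
1 7
5 7
2 6
2 8
7 8

Derivation:
Initial degrees: {1:3, 2:2, 3:1, 4:1, 5:1, 6:1, 7:3, 8:2}
Step 1: smallest deg-1 vertex = 3, p_1 = 1. Add edge {1,3}. Now deg[3]=0, deg[1]=2.
Step 2: smallest deg-1 vertex = 4, p_2 = 1. Add edge {1,4}. Now deg[4]=0, deg[1]=1.
Step 3: smallest deg-1 vertex = 1, p_3 = 7. Add edge {1,7}. Now deg[1]=0, deg[7]=2.
Step 4: smallest deg-1 vertex = 5, p_4 = 7. Add edge {5,7}. Now deg[5]=0, deg[7]=1.
Step 5: smallest deg-1 vertex = 6, p_5 = 2. Add edge {2,6}. Now deg[6]=0, deg[2]=1.
Step 6: smallest deg-1 vertex = 2, p_6 = 8. Add edge {2,8}. Now deg[2]=0, deg[8]=1.
Final: two remaining deg-1 vertices are 7, 8. Add edge {7,8}.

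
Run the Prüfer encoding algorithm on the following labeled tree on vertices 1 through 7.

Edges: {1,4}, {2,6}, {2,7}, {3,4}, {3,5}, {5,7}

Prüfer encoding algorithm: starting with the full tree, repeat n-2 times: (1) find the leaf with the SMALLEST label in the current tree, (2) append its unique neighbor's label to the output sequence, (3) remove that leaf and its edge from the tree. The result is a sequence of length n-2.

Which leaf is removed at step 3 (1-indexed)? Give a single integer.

Step 1: current leaves = {1,6}. Remove leaf 1 (neighbor: 4).
Step 2: current leaves = {4,6}. Remove leaf 4 (neighbor: 3).
Step 3: current leaves = {3,6}. Remove leaf 3 (neighbor: 5).

Answer: 3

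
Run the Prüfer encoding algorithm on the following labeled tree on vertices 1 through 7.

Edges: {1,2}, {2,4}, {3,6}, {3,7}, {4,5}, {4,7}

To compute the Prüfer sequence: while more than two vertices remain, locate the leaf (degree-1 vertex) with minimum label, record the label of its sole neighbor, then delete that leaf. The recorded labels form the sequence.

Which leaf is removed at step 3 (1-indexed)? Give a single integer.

Step 1: current leaves = {1,5,6}. Remove leaf 1 (neighbor: 2).
Step 2: current leaves = {2,5,6}. Remove leaf 2 (neighbor: 4).
Step 3: current leaves = {5,6}. Remove leaf 5 (neighbor: 4).

Answer: 5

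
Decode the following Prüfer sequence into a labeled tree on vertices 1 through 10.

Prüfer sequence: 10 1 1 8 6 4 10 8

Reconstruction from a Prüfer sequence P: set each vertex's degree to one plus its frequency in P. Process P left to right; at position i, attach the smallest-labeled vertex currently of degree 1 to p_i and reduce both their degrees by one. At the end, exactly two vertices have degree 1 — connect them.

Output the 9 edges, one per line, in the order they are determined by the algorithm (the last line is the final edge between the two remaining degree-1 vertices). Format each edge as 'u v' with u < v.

Initial degrees: {1:3, 2:1, 3:1, 4:2, 5:1, 6:2, 7:1, 8:3, 9:1, 10:3}
Step 1: smallest deg-1 vertex = 2, p_1 = 10. Add edge {2,10}. Now deg[2]=0, deg[10]=2.
Step 2: smallest deg-1 vertex = 3, p_2 = 1. Add edge {1,3}. Now deg[3]=0, deg[1]=2.
Step 3: smallest deg-1 vertex = 5, p_3 = 1. Add edge {1,5}. Now deg[5]=0, deg[1]=1.
Step 4: smallest deg-1 vertex = 1, p_4 = 8. Add edge {1,8}. Now deg[1]=0, deg[8]=2.
Step 5: smallest deg-1 vertex = 7, p_5 = 6. Add edge {6,7}. Now deg[7]=0, deg[6]=1.
Step 6: smallest deg-1 vertex = 6, p_6 = 4. Add edge {4,6}. Now deg[6]=0, deg[4]=1.
Step 7: smallest deg-1 vertex = 4, p_7 = 10. Add edge {4,10}. Now deg[4]=0, deg[10]=1.
Step 8: smallest deg-1 vertex = 9, p_8 = 8. Add edge {8,9}. Now deg[9]=0, deg[8]=1.
Final: two remaining deg-1 vertices are 8, 10. Add edge {8,10}.

Answer: 2 10
1 3
1 5
1 8
6 7
4 6
4 10
8 9
8 10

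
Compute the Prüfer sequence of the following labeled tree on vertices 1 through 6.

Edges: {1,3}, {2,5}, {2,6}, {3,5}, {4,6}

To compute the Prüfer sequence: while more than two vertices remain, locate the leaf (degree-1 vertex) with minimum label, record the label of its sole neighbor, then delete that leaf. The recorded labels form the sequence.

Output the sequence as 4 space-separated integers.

Answer: 3 5 6 2

Derivation:
Step 1: leaves = {1,4}. Remove smallest leaf 1, emit neighbor 3.
Step 2: leaves = {3,4}. Remove smallest leaf 3, emit neighbor 5.
Step 3: leaves = {4,5}. Remove smallest leaf 4, emit neighbor 6.
Step 4: leaves = {5,6}. Remove smallest leaf 5, emit neighbor 2.
Done: 2 vertices remain (2, 6). Sequence = [3 5 6 2]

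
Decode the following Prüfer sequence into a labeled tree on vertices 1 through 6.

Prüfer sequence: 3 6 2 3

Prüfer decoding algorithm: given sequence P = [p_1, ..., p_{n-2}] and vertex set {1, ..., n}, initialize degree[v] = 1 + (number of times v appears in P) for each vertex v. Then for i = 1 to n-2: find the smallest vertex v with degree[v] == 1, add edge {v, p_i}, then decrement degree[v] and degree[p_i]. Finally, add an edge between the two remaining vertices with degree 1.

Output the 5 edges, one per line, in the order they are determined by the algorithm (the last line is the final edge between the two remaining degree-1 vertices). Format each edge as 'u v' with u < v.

Answer: 1 3
4 6
2 5
2 3
3 6

Derivation:
Initial degrees: {1:1, 2:2, 3:3, 4:1, 5:1, 6:2}
Step 1: smallest deg-1 vertex = 1, p_1 = 3. Add edge {1,3}. Now deg[1]=0, deg[3]=2.
Step 2: smallest deg-1 vertex = 4, p_2 = 6. Add edge {4,6}. Now deg[4]=0, deg[6]=1.
Step 3: smallest deg-1 vertex = 5, p_3 = 2. Add edge {2,5}. Now deg[5]=0, deg[2]=1.
Step 4: smallest deg-1 vertex = 2, p_4 = 3. Add edge {2,3}. Now deg[2]=0, deg[3]=1.
Final: two remaining deg-1 vertices are 3, 6. Add edge {3,6}.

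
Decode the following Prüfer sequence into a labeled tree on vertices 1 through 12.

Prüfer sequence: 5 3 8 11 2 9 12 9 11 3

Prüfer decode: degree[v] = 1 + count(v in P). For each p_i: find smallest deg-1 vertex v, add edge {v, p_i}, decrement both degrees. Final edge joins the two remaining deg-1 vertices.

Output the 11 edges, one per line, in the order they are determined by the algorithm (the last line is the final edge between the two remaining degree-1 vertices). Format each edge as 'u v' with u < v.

Answer: 1 5
3 4
5 8
6 11
2 7
2 9
8 12
9 10
9 11
3 11
3 12

Derivation:
Initial degrees: {1:1, 2:2, 3:3, 4:1, 5:2, 6:1, 7:1, 8:2, 9:3, 10:1, 11:3, 12:2}
Step 1: smallest deg-1 vertex = 1, p_1 = 5. Add edge {1,5}. Now deg[1]=0, deg[5]=1.
Step 2: smallest deg-1 vertex = 4, p_2 = 3. Add edge {3,4}. Now deg[4]=0, deg[3]=2.
Step 3: smallest deg-1 vertex = 5, p_3 = 8. Add edge {5,8}. Now deg[5]=0, deg[8]=1.
Step 4: smallest deg-1 vertex = 6, p_4 = 11. Add edge {6,11}. Now deg[6]=0, deg[11]=2.
Step 5: smallest deg-1 vertex = 7, p_5 = 2. Add edge {2,7}. Now deg[7]=0, deg[2]=1.
Step 6: smallest deg-1 vertex = 2, p_6 = 9. Add edge {2,9}. Now deg[2]=0, deg[9]=2.
Step 7: smallest deg-1 vertex = 8, p_7 = 12. Add edge {8,12}. Now deg[8]=0, deg[12]=1.
Step 8: smallest deg-1 vertex = 10, p_8 = 9. Add edge {9,10}. Now deg[10]=0, deg[9]=1.
Step 9: smallest deg-1 vertex = 9, p_9 = 11. Add edge {9,11}. Now deg[9]=0, deg[11]=1.
Step 10: smallest deg-1 vertex = 11, p_10 = 3. Add edge {3,11}. Now deg[11]=0, deg[3]=1.
Final: two remaining deg-1 vertices are 3, 12. Add edge {3,12}.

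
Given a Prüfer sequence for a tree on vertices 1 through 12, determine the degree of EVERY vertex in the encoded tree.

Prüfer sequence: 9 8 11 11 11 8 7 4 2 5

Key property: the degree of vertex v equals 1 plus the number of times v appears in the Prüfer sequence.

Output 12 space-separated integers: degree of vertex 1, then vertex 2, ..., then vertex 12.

p_1 = 9: count[9] becomes 1
p_2 = 8: count[8] becomes 1
p_3 = 11: count[11] becomes 1
p_4 = 11: count[11] becomes 2
p_5 = 11: count[11] becomes 3
p_6 = 8: count[8] becomes 2
p_7 = 7: count[7] becomes 1
p_8 = 4: count[4] becomes 1
p_9 = 2: count[2] becomes 1
p_10 = 5: count[5] becomes 1
Degrees (1 + count): deg[1]=1+0=1, deg[2]=1+1=2, deg[3]=1+0=1, deg[4]=1+1=2, deg[5]=1+1=2, deg[6]=1+0=1, deg[7]=1+1=2, deg[8]=1+2=3, deg[9]=1+1=2, deg[10]=1+0=1, deg[11]=1+3=4, deg[12]=1+0=1

Answer: 1 2 1 2 2 1 2 3 2 1 4 1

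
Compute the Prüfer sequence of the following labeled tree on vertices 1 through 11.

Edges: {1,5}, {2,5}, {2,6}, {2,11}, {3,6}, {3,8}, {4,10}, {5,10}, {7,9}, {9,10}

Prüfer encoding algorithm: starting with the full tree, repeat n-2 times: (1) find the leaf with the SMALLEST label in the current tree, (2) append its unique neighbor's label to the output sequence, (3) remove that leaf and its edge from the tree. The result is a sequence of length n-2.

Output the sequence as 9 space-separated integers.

Answer: 5 10 9 3 6 2 10 5 2

Derivation:
Step 1: leaves = {1,4,7,8,11}. Remove smallest leaf 1, emit neighbor 5.
Step 2: leaves = {4,7,8,11}. Remove smallest leaf 4, emit neighbor 10.
Step 3: leaves = {7,8,11}. Remove smallest leaf 7, emit neighbor 9.
Step 4: leaves = {8,9,11}. Remove smallest leaf 8, emit neighbor 3.
Step 5: leaves = {3,9,11}. Remove smallest leaf 3, emit neighbor 6.
Step 6: leaves = {6,9,11}. Remove smallest leaf 6, emit neighbor 2.
Step 7: leaves = {9,11}. Remove smallest leaf 9, emit neighbor 10.
Step 8: leaves = {10,11}. Remove smallest leaf 10, emit neighbor 5.
Step 9: leaves = {5,11}. Remove smallest leaf 5, emit neighbor 2.
Done: 2 vertices remain (2, 11). Sequence = [5 10 9 3 6 2 10 5 2]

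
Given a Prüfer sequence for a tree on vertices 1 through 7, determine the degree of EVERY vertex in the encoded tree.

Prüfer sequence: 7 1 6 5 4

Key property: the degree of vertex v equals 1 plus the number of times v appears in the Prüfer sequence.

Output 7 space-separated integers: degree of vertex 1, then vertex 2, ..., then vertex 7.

p_1 = 7: count[7] becomes 1
p_2 = 1: count[1] becomes 1
p_3 = 6: count[6] becomes 1
p_4 = 5: count[5] becomes 1
p_5 = 4: count[4] becomes 1
Degrees (1 + count): deg[1]=1+1=2, deg[2]=1+0=1, deg[3]=1+0=1, deg[4]=1+1=2, deg[5]=1+1=2, deg[6]=1+1=2, deg[7]=1+1=2

Answer: 2 1 1 2 2 2 2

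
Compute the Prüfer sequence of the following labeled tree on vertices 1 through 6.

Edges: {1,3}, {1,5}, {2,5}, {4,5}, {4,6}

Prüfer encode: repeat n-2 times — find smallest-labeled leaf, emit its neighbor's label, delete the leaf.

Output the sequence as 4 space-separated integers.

Answer: 5 1 5 4

Derivation:
Step 1: leaves = {2,3,6}. Remove smallest leaf 2, emit neighbor 5.
Step 2: leaves = {3,6}. Remove smallest leaf 3, emit neighbor 1.
Step 3: leaves = {1,6}. Remove smallest leaf 1, emit neighbor 5.
Step 4: leaves = {5,6}. Remove smallest leaf 5, emit neighbor 4.
Done: 2 vertices remain (4, 6). Sequence = [5 1 5 4]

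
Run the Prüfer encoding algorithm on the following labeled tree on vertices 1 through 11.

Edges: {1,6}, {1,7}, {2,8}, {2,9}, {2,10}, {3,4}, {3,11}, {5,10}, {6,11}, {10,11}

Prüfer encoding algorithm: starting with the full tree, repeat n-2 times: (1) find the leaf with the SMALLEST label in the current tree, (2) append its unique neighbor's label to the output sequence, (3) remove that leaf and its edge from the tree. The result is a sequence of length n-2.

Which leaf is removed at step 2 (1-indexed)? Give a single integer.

Answer: 3

Derivation:
Step 1: current leaves = {4,5,7,8,9}. Remove leaf 4 (neighbor: 3).
Step 2: current leaves = {3,5,7,8,9}. Remove leaf 3 (neighbor: 11).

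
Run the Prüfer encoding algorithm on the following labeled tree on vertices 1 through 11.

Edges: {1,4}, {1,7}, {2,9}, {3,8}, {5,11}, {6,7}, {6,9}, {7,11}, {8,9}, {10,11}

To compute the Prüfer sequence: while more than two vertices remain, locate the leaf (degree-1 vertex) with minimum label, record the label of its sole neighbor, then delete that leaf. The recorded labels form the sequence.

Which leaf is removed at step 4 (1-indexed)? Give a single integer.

Answer: 1

Derivation:
Step 1: current leaves = {2,3,4,5,10}. Remove leaf 2 (neighbor: 9).
Step 2: current leaves = {3,4,5,10}. Remove leaf 3 (neighbor: 8).
Step 3: current leaves = {4,5,8,10}. Remove leaf 4 (neighbor: 1).
Step 4: current leaves = {1,5,8,10}. Remove leaf 1 (neighbor: 7).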